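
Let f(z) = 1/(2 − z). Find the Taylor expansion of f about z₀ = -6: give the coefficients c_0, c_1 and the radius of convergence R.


Let w = z − z₀, so z = z₀ + w.
Then 2 − z = 2 − (z₀ + w) = (2 − z₀) − w = 8 − w.
f(z) = 1/(8 − w) = (1/(8)) · 1/(1 − w/(8)) = Σ_{n≥0} w^n / (8)^(n+1).
So c_n = 1/(8)^(n+1):
  c_0 = 1/(8)^1 = 1/8.
  c_1 = 1/(8)^2 = 1/64.
The series is valid for |w/d| < 1, i.e. |z − z₀| < |d|.
Radius of convergence: R = |2 − z₀| = |8| = 8 (distance from z₀ to the singularity z = 2).

c_0 = 1/8, c_1 = 1/64; R = 8.


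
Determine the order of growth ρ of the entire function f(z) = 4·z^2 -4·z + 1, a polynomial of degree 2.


|f(z)| ≤ Σ|c_k|·r^k = O(r^2) as r → ∞. Polynomial growth is O(e^{r^ε}) for every ε > 0 (since r^2/e^{r^ε} → 0), so ρ ≤ ε for all ε > 0, i.e. ρ = 0. Every nonconstant polynomial has order 0.
Therefore ρ = 0.

Order ρ = 0.


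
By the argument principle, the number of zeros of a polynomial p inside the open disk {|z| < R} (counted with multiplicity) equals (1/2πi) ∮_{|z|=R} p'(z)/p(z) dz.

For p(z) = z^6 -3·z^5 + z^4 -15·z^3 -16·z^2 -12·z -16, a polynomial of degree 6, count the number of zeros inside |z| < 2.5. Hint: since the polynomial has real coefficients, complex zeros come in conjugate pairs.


The zeros of p are: (0 + 2i), (0 - 2i), 4, (0 + 1i), (0 - 1i), -1.
Their magnitudes are: 2, 2, 4, 1, 1, 1.
Zeros with |z| < R = 2.5: (0 + 2i), (0 - 2i), (0 + 1i), (0 - 1i), -1.
Count = 5.
By the argument principle, (1/2πi) ∮_{|z|=R} p'(z)/p(z) dz equals exactly this count.

Number of zeros inside |z| < 2.5: 5.


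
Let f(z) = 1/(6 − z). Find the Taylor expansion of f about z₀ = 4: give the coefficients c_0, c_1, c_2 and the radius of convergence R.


Let w = z − z₀, so z = z₀ + w.
Then 6 − z = 6 − (z₀ + w) = (6 − z₀) − w = 2 − w.
f(z) = 1/(2 − w) = (1/(2)) · 1/(1 − w/(2)) = Σ_{n≥0} w^n / (2)^(n+1).
So c_n = 1/(2)^(n+1):
  c_0 = 1/(2)^1 = 1/2.
  c_1 = 1/(2)^2 = 1/4.
  c_2 = 1/(2)^3 = 1/8.
The series is valid for |w/d| < 1, i.e. |z − z₀| < |d|.
Radius of convergence: R = |6 − z₀| = |2| = 2 (distance from z₀ to the singularity z = 6).

c_0 = 1/2, c_1 = 1/4, c_2 = 1/8; R = 2.


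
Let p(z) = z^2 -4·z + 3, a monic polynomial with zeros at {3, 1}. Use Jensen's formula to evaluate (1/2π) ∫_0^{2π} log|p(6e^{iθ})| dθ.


Zeros: 1, 3; r = 6.
Inside |z| < r: 1, 3. Outside (|z| ≥ r): ∅.
p(0) = 3, so log|p(0)| = log(3) = 1.0986.
Apply Jensen: I(r) = log|p(0)| + Σ_k log(r/|z_k|), summed over zeros inside |z| < r.
  log(r/|z_k|) for z_k = 3: log(6/3) = 0.6931
  log(r/|z_k|) for z_k = 1: log(6/1) = 1.7918
Sum over inside zeros: 2.4849.
I(r) = log|p(0)| + (inside sum) = 1.0986 + 2.4849 = 3.5835.
Closed form (all zeros inside, monic): I(r) = n·log(r) = 2·log(6) = 3.5835. ✓

I(r) ≈ 3.5835.


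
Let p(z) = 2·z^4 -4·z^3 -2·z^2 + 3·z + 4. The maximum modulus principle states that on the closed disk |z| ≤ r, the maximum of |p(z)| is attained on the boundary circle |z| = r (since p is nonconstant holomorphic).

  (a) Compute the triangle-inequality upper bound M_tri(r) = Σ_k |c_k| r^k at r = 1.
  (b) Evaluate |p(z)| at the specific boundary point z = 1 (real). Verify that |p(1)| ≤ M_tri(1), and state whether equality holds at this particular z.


Coefficients: c_0 = 4, c_1 = 3, c_2 = -2, c_3 = -4, c_4 = 2. Radius r = 1.
Part (a). Triangle bound: M_tri(r) = Σ_k |c_k| r^k
  = |4|·1^0 + |3|·1^1 + |-2|·1^2 + |-4|·1^3 + |2|·1^4
  = 4 + 3 + 2 + 4 + 2 = 15.
This bounds M(r) := max_{|z|=r} |p(z)| from above; equality holds iff all terms c_k z^k can be made to align in phase at a single z on |z|=r.
Part (b). At z = 1 (real, on the circle |z| = r):
  p(1) = (4)·1^0 + (3)·1^1 + (-2)·1^2 + (-4)·1^3 + (2)·1^4 = 3.
  |p(1)| = 3.
Check: |p(1)| = 3 ≤ 15 = M_tri(1). ✓ Equality does not hold at z = 1 (the coefficients have mixed signs, so the terms do not all align in phase there).

M_tri(1) = 15; |p(1)| = 3; equality at z=1: no.


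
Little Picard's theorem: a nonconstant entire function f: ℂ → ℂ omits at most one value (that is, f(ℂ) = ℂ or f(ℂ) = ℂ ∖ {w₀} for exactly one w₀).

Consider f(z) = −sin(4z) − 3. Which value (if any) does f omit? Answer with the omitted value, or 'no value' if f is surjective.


Little Picard bounds the complement of f(ℂ) to at most one point.
sin is entire and surjective onto ℂ: for every w ∈ ℂ, sin(ζ) = w has a solution ζ ∈ ℂ (e.g., via the complex inverse arcsin). With ζ = 4z this gives z = ζ/(4). Then -1·sin(4z) takes every value in -1·ℂ = ℂ, and adding -3 is a bijection of ℂ. So f is surjective and omits no value. (Note: only on the real line is sin bounded by [−1, 1].)

Omitted value: no value.


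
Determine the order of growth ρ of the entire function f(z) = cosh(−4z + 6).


cosh(w) is a linear combination of e^{iw} and e^{−iw} (or e^w, e^{−w} in the hyperbolic case), so |cosh(w)| ≤ e^{|w|}. With w = −4z + 6, |w| ≤ 4|z| + 6 = 4r + 6 on |z| = r, giving M(r) ≤ e^{4r + 6}, so ρ ≤ 1. On a suitable ray (z = it for sin/cos; z = t for sinh/cosh, t real → ∞), |cosh(−4z + 6)| grows like e^{4|t|}/2, so ρ ≥ 1. Hence ρ = 1.
Therefore ρ = 1.

Order ρ = 1.


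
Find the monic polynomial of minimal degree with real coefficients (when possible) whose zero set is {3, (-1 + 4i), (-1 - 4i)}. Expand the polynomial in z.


The polynomial is p(z) = ∏_{α ∈ S} (z − α), where S = {3, (-1 + 4i), (-1 - 4i)}.
Expanding the product yields: p(z) = z^3 -z^2 + 11·z -51.
Note conjugate pairs combine to real quadratics: (z − (-1+4i))(z − (-1−4i)) = z² + 2z + 17.
The resulting polynomial has degree 3 and real coefficients as required.

p(z) = z^3 -z^2 + 11·z -51.


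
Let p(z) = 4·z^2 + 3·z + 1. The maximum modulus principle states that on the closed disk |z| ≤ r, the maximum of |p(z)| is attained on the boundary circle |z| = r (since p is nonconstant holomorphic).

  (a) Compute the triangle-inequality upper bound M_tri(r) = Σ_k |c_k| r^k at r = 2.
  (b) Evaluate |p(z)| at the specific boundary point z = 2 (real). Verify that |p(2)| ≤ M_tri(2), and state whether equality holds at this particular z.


Coefficients: c_0 = 1, c_1 = 3, c_2 = 4. Radius r = 2.
Part (a). Triangle bound: M_tri(r) = Σ_k |c_k| r^k
  = |1|·2^0 + |3|·2^1 + |4|·2^2
  = 1 + 6 + 16 = 23.
This bounds M(r) := max_{|z|=r} |p(z)| from above; equality holds iff all terms c_k z^k can be made to align in phase at a single z on |z|=r.
Part (b). At z = 2 (real, on the circle |z| = r):
  p(2) = (1)·2^0 + (3)·2^1 + (4)·2^2 = 23.
  |p(2)| = 23.
Since all nonzero coefficients share the same sign, |p(2)| = 23 = M_tri(2); the triangle bound is attained at z = 2, so in fact M(r) = 23.

M_tri(2) = 23; |p(2)| = 23; equality at z=2: yes.


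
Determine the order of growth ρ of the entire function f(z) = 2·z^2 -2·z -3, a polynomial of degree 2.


|f(z)| ≤ Σ|c_k|·r^k = O(r^2) as r → ∞. Polynomial growth is O(e^{r^ε}) for every ε > 0 (since r^2/e^{r^ε} → 0), so ρ ≤ ε for all ε > 0, i.e. ρ = 0. Every nonconstant polynomial has order 0.
Therefore ρ = 0.

Order ρ = 0.


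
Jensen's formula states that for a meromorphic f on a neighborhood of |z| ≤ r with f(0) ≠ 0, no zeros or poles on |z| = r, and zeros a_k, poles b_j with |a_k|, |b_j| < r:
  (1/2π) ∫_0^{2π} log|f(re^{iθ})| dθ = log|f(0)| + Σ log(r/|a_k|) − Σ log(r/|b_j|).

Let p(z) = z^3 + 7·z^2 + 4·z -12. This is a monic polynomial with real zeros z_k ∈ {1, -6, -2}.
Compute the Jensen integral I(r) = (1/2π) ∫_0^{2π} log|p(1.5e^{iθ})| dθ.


Zeros: -6, -2, 1; r = 1.5.
Inside |z| < r: 1. Outside (|z| ≥ r): -6, -2.
p(0) = -12, so log|p(0)| = log(12) = 2.4849.
Apply Jensen: I(r) = log|p(0)| + Σ_k log(r/|z_k|), summed over zeros inside |z| < r.
  log(r/|z_k|) for z_k = 1: log(1.5/1) = 0.4055
  Outside zeros (-6, -2) contribute nothing to the Jensen sum.
Sum over inside zeros: 0.4055.
I(r) = log|p(0)| + (inside sum) = 2.4849 + 0.4055 = 2.8904.
Note: since some zeros are outside |z| ≤ r, the simplified n·log(r) form does NOT apply — only the inside zeros contribute.

I(r) ≈ 2.8904.


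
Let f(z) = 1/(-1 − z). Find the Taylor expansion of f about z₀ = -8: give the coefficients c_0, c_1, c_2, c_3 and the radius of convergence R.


Let w = z − z₀, so z = z₀ + w.
Then -1 − z = -1 − (z₀ + w) = (-1 − z₀) − w = 7 − w.
f(z) = 1/(7 − w) = (1/(7)) · 1/(1 − w/(7)) = Σ_{n≥0} w^n / (7)^(n+1).
So c_n = 1/(7)^(n+1):
  c_0 = 1/(7)^1 = 1/7.
  c_1 = 1/(7)^2 = 1/49.
  c_2 = 1/(7)^3 = 1/343.
  c_3 = 1/(7)^4 = 1/2401.
The series is valid for |w/d| < 1, i.e. |z − z₀| < |d|.
Radius of convergence: R = |-1 − z₀| = |7| = 7 (distance from z₀ to the singularity z = -1).

c_0 = 1/7, c_1 = 1/49, c_2 = 1/343, c_3 = 1/2401; R = 7.


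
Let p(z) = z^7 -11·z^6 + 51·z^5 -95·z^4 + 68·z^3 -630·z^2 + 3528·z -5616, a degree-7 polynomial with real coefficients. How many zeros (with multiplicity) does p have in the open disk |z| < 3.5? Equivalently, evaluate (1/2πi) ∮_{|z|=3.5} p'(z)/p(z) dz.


The zeros of p are: (3 + 2i), (3 - 2i), (-2 + 2i), (-2 - 2i), (3 + 3i), (3 - 3i), 3.
Their magnitudes are: 3.606, 3.606, 2.828, 2.828, 4.243, 4.243, 3.
Zeros with |z| < R = 3.5: (-2 + 2i), (-2 - 2i), 3.
Count = 3.
By the argument principle, (1/2πi) ∮_{|z|=R} p'(z)/p(z) dz equals exactly this count.

Number of zeros inside |z| < 3.5: 3.


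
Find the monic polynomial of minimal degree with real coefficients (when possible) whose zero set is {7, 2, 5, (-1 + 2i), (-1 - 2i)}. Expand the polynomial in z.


The polynomial is p(z) = ∏_{α ∈ S} (z − α), where S = {7, 2, 5, (-1 + 2i), (-1 - 2i)}.
Expanding the product yields: p(z) = z^5 -12·z^4 + 36·z^3 -22·z^2 + 155·z -350.
Note conjugate pairs combine to real quadratics: (z − (-1+2i))(z − (-1−2i)) = z² + 2z + 5.
The resulting polynomial has degree 5 and real coefficients as required.

p(z) = z^5 -12·z^4 + 36·z^3 -22·z^2 + 155·z -350.


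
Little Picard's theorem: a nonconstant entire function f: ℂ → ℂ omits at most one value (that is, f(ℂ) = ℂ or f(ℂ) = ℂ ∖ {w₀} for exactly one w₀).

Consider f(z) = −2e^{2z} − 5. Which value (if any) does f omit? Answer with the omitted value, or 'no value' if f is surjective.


Little Picard bounds the complement of f(ℂ) to at most one point.
e^{2z} is never zero on ℂ, so -2·e^{2z} takes every value in ℂ ∖ {0}. Adding -5 shifts the range to ℂ ∖ {-5}. Thus f omits exactly the value -5.

Omitted value: -5.


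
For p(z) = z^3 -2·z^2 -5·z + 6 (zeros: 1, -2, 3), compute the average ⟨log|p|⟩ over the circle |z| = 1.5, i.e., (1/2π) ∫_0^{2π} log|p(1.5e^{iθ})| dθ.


Zeros: -2, 1, 3; r = 1.5.
Inside |z| < r: 1. Outside (|z| ≥ r): -2, 3.
p(0) = 6, so log|p(0)| = log(6) = 1.7918.
Apply Jensen: I(r) = log|p(0)| + Σ_k log(r/|z_k|), summed over zeros inside |z| < r.
  log(r/|z_k|) for z_k = 1: log(1.5/1) = 0.4055
  Outside zeros (-2, 3) contribute nothing to the Jensen sum.
Sum over inside zeros: 0.4055.
I(r) = log|p(0)| + (inside sum) = 1.7918 + 0.4055 = 2.1972.
Note: since some zeros are outside |z| ≤ r, the simplified n·log(r) form does NOT apply — only the inside zeros contribute.

I(r) ≈ 2.1972.


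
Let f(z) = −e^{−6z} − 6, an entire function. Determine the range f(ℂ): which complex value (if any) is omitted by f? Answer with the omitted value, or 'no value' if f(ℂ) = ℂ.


Little Picard bounds the complement of f(ℂ) to at most one point.
e^{−6z} is never zero on ℂ, so -1·e^{−6z} takes every value in ℂ ∖ {0}. Adding -6 shifts the range to ℂ ∖ {-6}. Thus f omits exactly the value -6.

Omitted value: -6.


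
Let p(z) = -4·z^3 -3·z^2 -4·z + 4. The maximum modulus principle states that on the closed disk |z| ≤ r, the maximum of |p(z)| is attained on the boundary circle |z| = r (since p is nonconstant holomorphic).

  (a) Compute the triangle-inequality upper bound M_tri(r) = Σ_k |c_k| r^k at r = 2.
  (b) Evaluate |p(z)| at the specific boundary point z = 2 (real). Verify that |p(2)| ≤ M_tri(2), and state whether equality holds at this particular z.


Coefficients: c_0 = 4, c_1 = -4, c_2 = -3, c_3 = -4. Radius r = 2.
Part (a). Triangle bound: M_tri(r) = Σ_k |c_k| r^k
  = |4|·2^0 + |-4|·2^1 + |-3|·2^2 + |-4|·2^3
  = 4 + 8 + 12 + 32 = 56.
This bounds M(r) := max_{|z|=r} |p(z)| from above; equality holds iff all terms c_k z^k can be made to align in phase at a single z on |z|=r.
Part (b). At z = 2 (real, on the circle |z| = r):
  p(2) = (4)·2^0 + (-4)·2^1 + (-3)·2^2 + (-4)·2^3 = -48.
  |p(2)| = 48.
Check: |p(2)| = 48 ≤ 56 = M_tri(2). ✓ Equality does not hold at z = 2 (the coefficients have mixed signs, so the terms do not all align in phase there).

M_tri(2) = 56; |p(2)| = 48; equality at z=2: no.


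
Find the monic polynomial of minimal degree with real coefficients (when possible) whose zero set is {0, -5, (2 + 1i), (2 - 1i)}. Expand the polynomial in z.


The polynomial is p(z) = ∏_{α ∈ S} (z − α), where S = {0, -5, (2 + 1i), (2 - 1i)}.
Expanding the product yields: p(z) = z^4 + z^3 -15·z^2 + 25·z.
Note conjugate pairs combine to real quadratics: (z − (2+1i))(z − (2−1i)) = z² − 4z + 5.
The resulting polynomial has degree 4 and real coefficients as required.

p(z) = z^4 + z^3 -15·z^2 + 25·z.


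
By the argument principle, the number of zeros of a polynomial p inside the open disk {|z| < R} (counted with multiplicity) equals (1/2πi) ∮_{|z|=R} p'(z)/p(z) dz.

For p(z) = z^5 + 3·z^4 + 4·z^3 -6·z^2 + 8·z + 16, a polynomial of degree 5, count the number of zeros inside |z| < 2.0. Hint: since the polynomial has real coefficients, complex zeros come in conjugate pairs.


The zeros of p are: -1, (-2 + 2i), (-2 - 2i), (1 + 1i), (1 - 1i).
Their magnitudes are: 1, 2.828, 2.828, 1.414, 1.414.
Zeros with |z| < R = 2.0: -1, (1 + 1i), (1 - 1i).
Count = 3.
By the argument principle, (1/2πi) ∮_{|z|=R} p'(z)/p(z) dz equals exactly this count.

Number of zeros inside |z| < 2.0: 3.


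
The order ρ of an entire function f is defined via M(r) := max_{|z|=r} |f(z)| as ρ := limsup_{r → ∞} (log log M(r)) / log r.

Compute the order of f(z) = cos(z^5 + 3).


Write cos(w) = (e^{iw} ± e^{−iw})/(2 or 2i), so |cos(w)| ≤ e^{|w|}. With w = z^5 + 3, |w| ≤ 1r^5 + 3 on |z|=r, giving M(r) ≤ e^{1r^5 + 3} and ρ ≤ 5. For the lower bound, choose z on |z|=r with 1z^5 purely imaginary of modulus 1r^5; then |cos(z^5 + 3)| grows like e^{1r^5}/2, so ρ ≥ 5. Hence ρ = 5.
Therefore ρ = 5.

Order ρ = 5.


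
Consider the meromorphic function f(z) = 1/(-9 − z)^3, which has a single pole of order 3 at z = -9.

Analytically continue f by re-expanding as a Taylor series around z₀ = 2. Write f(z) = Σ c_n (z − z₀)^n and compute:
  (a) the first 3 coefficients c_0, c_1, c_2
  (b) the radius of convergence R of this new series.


Let w = z − z₀, so z = z₀ + w.
Then -9 − z = -9 − (z₀ + w) = (-9 − z₀) − w = -11 − w.
f(z) = 1/(-11 − w)^3 = (1/(-11)^3) · (1 − w/(-11))^{−3}.
By the binomial series (1−u)^{−3} = Σ_{n≥0} C(n+2, 2) u^n for |u|<1, with u = w/(-11):
  c_n = C(n+2, 2) / (-11)^(n+3).
  c_0 = 1/(-11)^3 = -1/1331.
  c_1 = 3/(-11)^4 = 3/14641.
  c_2 = 6/(-11)^5 = -6/161051.
The series is valid for |w/d| < 1, i.e. |z − z₀| < |d|.
Radius of convergence: R = |-9 − z₀| = |-11| = 11 (distance from z₀ to the singularity z = -9).

c_0 = -1/1331, c_1 = 3/14641, c_2 = -6/161051; R = 11.


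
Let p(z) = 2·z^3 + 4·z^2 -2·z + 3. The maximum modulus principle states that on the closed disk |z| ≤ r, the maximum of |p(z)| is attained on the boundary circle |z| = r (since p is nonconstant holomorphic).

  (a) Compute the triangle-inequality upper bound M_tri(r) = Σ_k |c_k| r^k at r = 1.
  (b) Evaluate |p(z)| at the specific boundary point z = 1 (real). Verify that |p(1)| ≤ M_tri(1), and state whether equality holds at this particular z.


Coefficients: c_0 = 3, c_1 = -2, c_2 = 4, c_3 = 2. Radius r = 1.
Part (a). Triangle bound: M_tri(r) = Σ_k |c_k| r^k
  = |3|·1^0 + |-2|·1^1 + |4|·1^2 + |2|·1^3
  = 3 + 2 + 4 + 2 = 11.
This bounds M(r) := max_{|z|=r} |p(z)| from above; equality holds iff all terms c_k z^k can be made to align in phase at a single z on |z|=r.
Part (b). At z = 1 (real, on the circle |z| = r):
  p(1) = (3)·1^0 + (-2)·1^1 + (4)·1^2 + (2)·1^3 = 7.
  |p(1)| = 7.
Check: |p(1)| = 7 ≤ 11 = M_tri(1). ✓ Equality does not hold at z = 1 (the coefficients have mixed signs, so the terms do not all align in phase there).

M_tri(1) = 11; |p(1)| = 7; equality at z=1: no.


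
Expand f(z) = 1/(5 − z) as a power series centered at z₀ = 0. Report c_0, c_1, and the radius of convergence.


Let w = z − z₀, so z = z₀ + w.
Then 5 − z = 5 − (z₀ + w) = (5 − z₀) − w = 5 − w.
f(z) = 1/(5 − w) = (1/(5)) · 1/(1 − w/(5)) = Σ_{n≥0} w^n / (5)^(n+1).
So c_n = 1/(5)^(n+1):
  c_0 = 1/(5)^1 = 1/5.
  c_1 = 1/(5)^2 = 1/25.
The series is valid for |w/d| < 1, i.e. |z − z₀| < |d|.
Radius of convergence: R = |5 − z₀| = |5| = 5 (distance from z₀ to the singularity z = 5).

c_0 = 1/5, c_1 = 1/25; R = 5.


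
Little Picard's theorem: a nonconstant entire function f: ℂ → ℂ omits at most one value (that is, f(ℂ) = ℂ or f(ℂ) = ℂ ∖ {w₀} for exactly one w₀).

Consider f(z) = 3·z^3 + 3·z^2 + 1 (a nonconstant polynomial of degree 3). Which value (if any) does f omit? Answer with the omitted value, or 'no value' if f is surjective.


Little Picard bounds the complement of f(ℂ) to at most one point.
For every w ∈ ℂ, the equation p(z) − w = 0 is a nonconstant polynomial in z and hence has at least one root by the fundamental theorem of algebra. So p is surjective onto ℂ, omitting no value.

Omitted value: no value.


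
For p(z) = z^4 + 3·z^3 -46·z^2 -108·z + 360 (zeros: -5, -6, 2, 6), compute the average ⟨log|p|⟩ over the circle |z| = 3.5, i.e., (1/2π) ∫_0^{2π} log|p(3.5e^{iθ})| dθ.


Zeros: -6, -5, 2, 6; r = 3.5.
Inside |z| < r: 2. Outside (|z| ≥ r): -6, -5, 6.
p(0) = 360, so log|p(0)| = log(360) = 5.8861.
Apply Jensen: I(r) = log|p(0)| + Σ_k log(r/|z_k|), summed over zeros inside |z| < r.
  log(r/|z_k|) for z_k = 2: log(3.5/2) = 0.5596
  Outside zeros (-6, -5, 6) contribute nothing to the Jensen sum.
Sum over inside zeros: 0.5596.
I(r) = log|p(0)| + (inside sum) = 5.8861 + 0.5596 = 6.4457.
Note: since some zeros are outside |z| ≤ r, the simplified n·log(r) form does NOT apply — only the inside zeros contribute.

I(r) ≈ 6.4457.


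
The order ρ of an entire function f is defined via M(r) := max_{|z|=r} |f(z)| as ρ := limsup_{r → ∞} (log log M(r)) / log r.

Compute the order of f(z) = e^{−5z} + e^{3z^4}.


Each summand is entire of order 1 and 4 respectively (as in the single-exponential case). The order of a sum is at most the max of the orders, so ρ ≤ 4. For the lower bound: on |z|=r choose arg z so that 3z^4 is real positive; then |e^{3z^4}| = e^{3r^4} while |e^{-5z}| ≤ e^{5r^1} = o(e^{3r^4}). So |f| ≥ e^{3r^4}(1 − o(1)) and ρ ≥ 4. Hence ρ = max(1, 4) = 4.
Therefore ρ = 4.

Order ρ = 4.


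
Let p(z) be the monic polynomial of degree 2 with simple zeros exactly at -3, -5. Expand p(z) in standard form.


The polynomial is p(z) = ∏_{α ∈ S} (z − α), where S = {-3, -5}.
Expanding the product yields: p(z) = z^2 + 8·z + 15.
The resulting polynomial has degree 2 and real coefficients as required.

p(z) = z^2 + 8·z + 15.


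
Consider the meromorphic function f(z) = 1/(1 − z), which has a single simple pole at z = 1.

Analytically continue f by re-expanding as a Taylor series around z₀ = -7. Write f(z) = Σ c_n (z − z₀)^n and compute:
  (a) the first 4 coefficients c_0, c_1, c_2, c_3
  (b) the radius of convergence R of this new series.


Let w = z − z₀, so z = z₀ + w.
Then 1 − z = 1 − (z₀ + w) = (1 − z₀) − w = 8 − w.
f(z) = 1/(8 − w) = (1/(8)) · 1/(1 − w/(8)) = Σ_{n≥0} w^n / (8)^(n+1).
So c_n = 1/(8)^(n+1):
  c_0 = 1/(8)^1 = 1/8.
  c_1 = 1/(8)^2 = 1/64.
  c_2 = 1/(8)^3 = 1/512.
  c_3 = 1/(8)^4 = 1/4096.
The series is valid for |w/d| < 1, i.e. |z − z₀| < |d|.
Radius of convergence: R = |1 − z₀| = |8| = 8 (distance from z₀ to the singularity z = 1).

c_0 = 1/8, c_1 = 1/64, c_2 = 1/512, c_3 = 1/4096; R = 8.


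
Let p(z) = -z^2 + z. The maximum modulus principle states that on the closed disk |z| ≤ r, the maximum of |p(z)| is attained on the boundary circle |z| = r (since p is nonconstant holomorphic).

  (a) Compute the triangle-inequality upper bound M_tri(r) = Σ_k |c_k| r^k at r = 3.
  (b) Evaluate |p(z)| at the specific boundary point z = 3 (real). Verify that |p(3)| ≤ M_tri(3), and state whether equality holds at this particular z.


Coefficients: c_0 = 0, c_1 = 1, c_2 = -1. Radius r = 3.
Part (a). Triangle bound: M_tri(r) = Σ_k |c_k| r^k
  = |0|·3^0 + |1|·3^1 + |-1|·3^2
  = 0 + 3 + 9 = 12.
This bounds M(r) := max_{|z|=r} |p(z)| from above; equality holds iff all terms c_k z^k can be made to align in phase at a single z on |z|=r.
Part (b). At z = 3 (real, on the circle |z| = r):
  p(3) = (0)·3^0 + (1)·3^1 + (-1)·3^2 = -6.
  |p(3)| = 6.
Check: |p(3)| = 6 ≤ 12 = M_tri(3). ✓ Equality does not hold at z = 3 (the coefficients have mixed signs, so the terms do not all align in phase there).

M_tri(3) = 12; |p(3)| = 6; equality at z=3: no.


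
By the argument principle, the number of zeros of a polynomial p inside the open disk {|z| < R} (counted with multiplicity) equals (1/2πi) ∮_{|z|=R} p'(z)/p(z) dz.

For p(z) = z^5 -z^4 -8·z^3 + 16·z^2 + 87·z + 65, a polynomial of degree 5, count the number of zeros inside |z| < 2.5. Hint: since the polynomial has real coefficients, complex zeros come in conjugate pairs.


The zeros of p are: (-2 + 1i), (-2 - 1i), (3 + 2i), (3 - 2i), -1.
Their magnitudes are: 2.236, 2.236, 3.606, 3.606, 1.
Zeros with |z| < R = 2.5: (-2 + 1i), (-2 - 1i), -1.
Count = 3.
By the argument principle, (1/2πi) ∮_{|z|=R} p'(z)/p(z) dz equals exactly this count.

Number of zeros inside |z| < 2.5: 3.


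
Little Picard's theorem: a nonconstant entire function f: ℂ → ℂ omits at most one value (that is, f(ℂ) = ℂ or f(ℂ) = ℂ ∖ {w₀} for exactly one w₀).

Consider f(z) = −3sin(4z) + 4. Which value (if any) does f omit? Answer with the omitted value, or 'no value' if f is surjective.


Little Picard bounds the complement of f(ℂ) to at most one point.
sin is entire and surjective onto ℂ: for every w ∈ ℂ, sin(ζ) = w has a solution ζ ∈ ℂ (e.g., via the complex inverse arcsin). With ζ = 4z this gives z = ζ/(4). Then -3·sin(4z) takes every value in -3·ℂ = ℂ, and adding 4 is a bijection of ℂ. So f is surjective and omits no value. (Note: only on the real line is sin bounded by [−1, 1].)

Omitted value: no value.


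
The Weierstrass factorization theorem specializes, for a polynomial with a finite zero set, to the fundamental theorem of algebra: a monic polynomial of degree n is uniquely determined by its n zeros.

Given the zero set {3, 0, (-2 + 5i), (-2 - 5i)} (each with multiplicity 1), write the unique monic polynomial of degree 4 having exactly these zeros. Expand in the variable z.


The polynomial is p(z) = ∏_{α ∈ S} (z − α), where S = {3, 0, (-2 + 5i), (-2 - 5i)}.
Expanding the product yields: p(z) = z^4 + z^3 + 17·z^2 -87·z.
Note conjugate pairs combine to real quadratics: (z − (-2+5i))(z − (-2−5i)) = z² + 4z + 29.
The resulting polynomial has degree 4 and real coefficients as required.

p(z) = z^4 + z^3 + 17·z^2 -87·z.


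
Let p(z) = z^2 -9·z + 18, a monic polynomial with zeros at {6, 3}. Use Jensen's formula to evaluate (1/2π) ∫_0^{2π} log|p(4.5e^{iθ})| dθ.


Zeros: 3, 6; r = 4.5.
Inside |z| < r: 3. Outside (|z| ≥ r): 6.
p(0) = 18, so log|p(0)| = log(18) = 2.8904.
Apply Jensen: I(r) = log|p(0)| + Σ_k log(r/|z_k|), summed over zeros inside |z| < r.
  log(r/|z_k|) for z_k = 3: log(4.5/3) = 0.4055
  Outside zeros (6) contribute nothing to the Jensen sum.
Sum over inside zeros: 0.4055.
I(r) = log|p(0)| + (inside sum) = 2.8904 + 0.4055 = 3.2958.
Note: since some zeros are outside |z| ≤ r, the simplified n·log(r) form does NOT apply — only the inside zeros contribute.

I(r) ≈ 3.2958.


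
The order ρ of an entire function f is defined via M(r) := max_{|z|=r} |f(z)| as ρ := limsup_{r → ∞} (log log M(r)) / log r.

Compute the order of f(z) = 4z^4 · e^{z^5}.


M(r) = max_{|z|=r} |4|·|z|^4·|e^{z^5}| = 4·r^4 · e^{1r^5} (the factors attain their maxima compatibly on |z|=r). Then log M(r) = log 4 + 4·log r + 1r^5, dominated by the last term, so log log M(r) ~ 5·log r. The polynomial factor 4z^4 contributes only a log r term and does not affect the order. ρ = 5.
Therefore ρ = 5.

Order ρ = 5.


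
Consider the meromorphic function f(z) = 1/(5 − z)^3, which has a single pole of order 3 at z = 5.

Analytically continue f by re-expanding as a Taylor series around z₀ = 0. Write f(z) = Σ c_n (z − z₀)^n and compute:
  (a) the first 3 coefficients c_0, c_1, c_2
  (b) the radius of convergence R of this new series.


Let w = z − z₀, so z = z₀ + w.
Then 5 − z = 5 − (z₀ + w) = (5 − z₀) − w = 5 − w.
f(z) = 1/(5 − w)^3 = (1/(5)^3) · (1 − w/(5))^{−3}.
By the binomial series (1−u)^{−3} = Σ_{n≥0} C(n+2, 2) u^n for |u|<1, with u = w/(5):
  c_n = C(n+2, 2) / (5)^(n+3).
  c_0 = 1/(5)^3 = 1/125.
  c_1 = 3/(5)^4 = 3/625.
  c_2 = 6/(5)^5 = 6/3125.
The series is valid for |w/d| < 1, i.e. |z − z₀| < |d|.
Radius of convergence: R = |5 − z₀| = |5| = 5 (distance from z₀ to the singularity z = 5).

c_0 = 1/125, c_1 = 3/625, c_2 = 6/3125; R = 5.


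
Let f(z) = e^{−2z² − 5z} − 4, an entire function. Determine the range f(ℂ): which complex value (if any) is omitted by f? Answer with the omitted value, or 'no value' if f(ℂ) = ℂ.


Little Picard bounds the complement of f(ℂ) to at most one point.
The exponent g(z) = −2z² − 5z is a nonconstant polynomial, hence surjective onto ℂ. So e^{g(z)} takes every value in {e^w : w ∈ ℂ} = ℂ ∖ {0}. Adding -4 shifts the range to ℂ ∖ {-4}. f omits exactly -4.

Omitted value: -4.


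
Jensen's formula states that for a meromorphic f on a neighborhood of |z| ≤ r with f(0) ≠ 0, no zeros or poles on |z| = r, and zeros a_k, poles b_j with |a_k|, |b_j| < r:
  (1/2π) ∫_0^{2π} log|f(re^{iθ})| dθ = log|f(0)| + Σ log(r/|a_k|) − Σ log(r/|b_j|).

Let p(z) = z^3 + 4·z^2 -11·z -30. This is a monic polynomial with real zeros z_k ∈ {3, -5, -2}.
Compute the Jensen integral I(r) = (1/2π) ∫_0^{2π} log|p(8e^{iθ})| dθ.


Zeros: -5, -2, 3; r = 8.
Inside |z| < r: -5, -2, 3. Outside (|z| ≥ r): ∅.
p(0) = -30, so log|p(0)| = log(30) = 3.4012.
Apply Jensen: I(r) = log|p(0)| + Σ_k log(r/|z_k|), summed over zeros inside |z| < r.
  log(r/|z_k|) for z_k = 3: log(8/3) = 0.9808
  log(r/|z_k|) for z_k = -5: log(8/5) = 0.4700
  log(r/|z_k|) for z_k = -2: log(8/2) = 1.3863
Sum over inside zeros: 2.8371.
I(r) = log|p(0)| + (inside sum) = 3.4012 + 2.8371 = 6.2383.
Closed form (all zeros inside, monic): I(r) = n·log(r) = 3·log(8) = 6.2383. ✓

I(r) ≈ 6.2383.


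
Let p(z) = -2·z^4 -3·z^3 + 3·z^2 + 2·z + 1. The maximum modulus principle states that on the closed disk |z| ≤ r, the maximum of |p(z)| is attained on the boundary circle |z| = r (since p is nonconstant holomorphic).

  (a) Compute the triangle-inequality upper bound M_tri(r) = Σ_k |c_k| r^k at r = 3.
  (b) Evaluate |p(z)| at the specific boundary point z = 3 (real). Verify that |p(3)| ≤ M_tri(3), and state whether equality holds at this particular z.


Coefficients: c_0 = 1, c_1 = 2, c_2 = 3, c_3 = -3, c_4 = -2. Radius r = 3.
Part (a). Triangle bound: M_tri(r) = Σ_k |c_k| r^k
  = |1|·3^0 + |2|·3^1 + |3|·3^2 + |-3|·3^3 + |-2|·3^4
  = 1 + 6 + 27 + 81 + 162 = 277.
This bounds M(r) := max_{|z|=r} |p(z)| from above; equality holds iff all terms c_k z^k can be made to align in phase at a single z on |z|=r.
Part (b). At z = 3 (real, on the circle |z| = r):
  p(3) = (1)·3^0 + (2)·3^1 + (3)·3^2 + (-3)·3^3 + (-2)·3^4 = -209.
  |p(3)| = 209.
Check: |p(3)| = 209 ≤ 277 = M_tri(3). ✓ Equality does not hold at z = 3 (the coefficients have mixed signs, so the terms do not all align in phase there).

M_tri(3) = 277; |p(3)| = 209; equality at z=3: no.


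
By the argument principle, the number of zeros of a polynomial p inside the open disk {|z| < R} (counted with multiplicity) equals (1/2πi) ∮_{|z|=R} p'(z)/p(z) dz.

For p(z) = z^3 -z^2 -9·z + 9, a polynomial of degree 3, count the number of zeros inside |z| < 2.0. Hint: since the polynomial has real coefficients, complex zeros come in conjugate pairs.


The zeros of p are: -3, 1, 3.
Their magnitudes are: 3, 1, 3.
Zeros with |z| < R = 2.0: 1.
Count = 1.
By the argument principle, (1/2πi) ∮_{|z|=R} p'(z)/p(z) dz equals exactly this count.

Number of zeros inside |z| < 2.0: 1.


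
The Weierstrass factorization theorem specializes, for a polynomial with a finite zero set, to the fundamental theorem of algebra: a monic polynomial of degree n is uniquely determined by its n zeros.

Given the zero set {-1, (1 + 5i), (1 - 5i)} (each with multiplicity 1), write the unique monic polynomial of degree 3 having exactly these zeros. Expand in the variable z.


The polynomial is p(z) = ∏_{α ∈ S} (z − α), where S = {-1, (1 + 5i), (1 - 5i)}.
Expanding the product yields: p(z) = z^3 -z^2 + 24·z + 26.
Note conjugate pairs combine to real quadratics: (z − (1+5i))(z − (1−5i)) = z² − 2z + 26.
The resulting polynomial has degree 3 and real coefficients as required.

p(z) = z^3 -z^2 + 24·z + 26.


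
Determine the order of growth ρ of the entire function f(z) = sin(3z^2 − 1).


Write sin(w) = (e^{iw} ± e^{−iw})/(2 or 2i), so |sin(w)| ≤ e^{|w|}. With w = 3z^2 − 1, |w| ≤ 3r^2 + 1 on |z|=r, giving M(r) ≤ e^{3r^2 + 1} and ρ ≤ 2. For the lower bound, choose z on |z|=r with 3z^2 purely imaginary of modulus 3r^2; then |sin(3z^2 − 1)| grows like e^{3r^2}/2, so ρ ≥ 2. Hence ρ = 2.
Therefore ρ = 2.

Order ρ = 2.


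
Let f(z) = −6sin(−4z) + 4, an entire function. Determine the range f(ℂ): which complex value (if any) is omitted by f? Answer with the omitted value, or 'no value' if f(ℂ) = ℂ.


Little Picard bounds the complement of f(ℂ) to at most one point.
sin is entire and surjective onto ℂ: for every w ∈ ℂ, sin(ζ) = w has a solution ζ ∈ ℂ (e.g., via the complex inverse arcsin). With ζ = −4z this gives z = ζ/(-4). Then -6·sin(−4z) takes every value in -6·ℂ = ℂ, and adding 4 is a bijection of ℂ. So f is surjective and omits no value. (Note: only on the real line is sin bounded by [−1, 1].)

Omitted value: no value.


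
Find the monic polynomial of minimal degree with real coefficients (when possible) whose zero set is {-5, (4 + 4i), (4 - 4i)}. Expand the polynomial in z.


The polynomial is p(z) = ∏_{α ∈ S} (z − α), where S = {-5, (4 + 4i), (4 - 4i)}.
Expanding the product yields: p(z) = z^3 -3·z^2 -8·z + 160.
Note conjugate pairs combine to real quadratics: (z − (4+4i))(z − (4−4i)) = z² − 8z + 32.
The resulting polynomial has degree 3 and real coefficients as required.

p(z) = z^3 -3·z^2 -8·z + 160.


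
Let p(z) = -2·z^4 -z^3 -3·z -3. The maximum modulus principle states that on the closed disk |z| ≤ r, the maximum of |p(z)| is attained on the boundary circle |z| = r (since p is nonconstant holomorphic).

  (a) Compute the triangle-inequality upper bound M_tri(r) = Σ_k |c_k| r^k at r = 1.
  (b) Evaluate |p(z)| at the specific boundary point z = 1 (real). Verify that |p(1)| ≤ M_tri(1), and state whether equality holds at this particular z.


Coefficients: c_0 = -3, c_1 = -3, c_2 = 0, c_3 = -1, c_4 = -2. Radius r = 1.
Part (a). Triangle bound: M_tri(r) = Σ_k |c_k| r^k
  = |-3|·1^0 + |-3|·1^1 + |0|·1^2 + |-1|·1^3 + |-2|·1^4
  = 3 + 3 + 0 + 1 + 2 = 9.
This bounds M(r) := max_{|z|=r} |p(z)| from above; equality holds iff all terms c_k z^k can be made to align in phase at a single z on |z|=r.
Part (b). At z = 1 (real, on the circle |z| = r):
  p(1) = (-3)·1^0 + (-3)·1^1 + (0)·1^2 + (-1)·1^3 + (-2)·1^4 = -9.
  |p(1)| = 9.
Since all nonzero coefficients share the same sign, |p(1)| = 9 = M_tri(1); the triangle bound is attained at z = 1, so in fact M(r) = 9.

M_tri(1) = 9; |p(1)| = 9; equality at z=1: yes.


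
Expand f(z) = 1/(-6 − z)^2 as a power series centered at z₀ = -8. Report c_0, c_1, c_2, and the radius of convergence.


Let w = z − z₀, so z = z₀ + w.
Then -6 − z = -6 − (z₀ + w) = (-6 − z₀) − w = 2 − w.
f(z) = 1/(2 − w)^2 = (1/(2)^2) · (1 − w/(2))^{−2}.
By the binomial series (1−u)^{−2} = Σ_{n≥0} C(n+1, 1) u^n for |u|<1, with u = w/(2):
  c_n = C(n+1, 1) / (2)^(n+2).
  c_0 = 1/(2)^2 = 1/4.
  c_1 = 2/(2)^3 = 1/4.
  c_2 = 3/(2)^4 = 3/16.
The series is valid for |w/d| < 1, i.e. |z − z₀| < |d|.
Radius of convergence: R = |-6 − z₀| = |2| = 2 (distance from z₀ to the singularity z = -6).

c_0 = 1/4, c_1 = 1/4, c_2 = 3/16; R = 2.


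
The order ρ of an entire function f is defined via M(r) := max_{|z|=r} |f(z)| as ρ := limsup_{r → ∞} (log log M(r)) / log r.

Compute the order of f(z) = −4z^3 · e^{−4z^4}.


M(r) = max_{|z|=r} |-4|·|z|^3·|e^{−4z^4}| = 4·r^3 · e^{4r^4} (the factors attain their maxima compatibly on |z|=r). Then log M(r) = log 4 + 3·log r + 4r^4, dominated by the last term, so log log M(r) ~ 4·log r. The polynomial factor -4z^3 contributes only a log r term and does not affect the order. ρ = 4.
Therefore ρ = 4.

Order ρ = 4.


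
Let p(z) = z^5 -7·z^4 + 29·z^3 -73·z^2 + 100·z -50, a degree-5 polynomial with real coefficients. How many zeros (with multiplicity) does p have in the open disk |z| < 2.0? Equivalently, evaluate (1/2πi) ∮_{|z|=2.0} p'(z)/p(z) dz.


The zeros of p are: 1, (2 + 1i), (2 - 1i), (1 + 3i), (1 - 3i).
Their magnitudes are: 1, 2.236, 2.236, 3.162, 3.162.
Zeros with |z| < R = 2.0: 1.
Count = 1.
By the argument principle, (1/2πi) ∮_{|z|=R} p'(z)/p(z) dz equals exactly this count.

Number of zeros inside |z| < 2.0: 1.


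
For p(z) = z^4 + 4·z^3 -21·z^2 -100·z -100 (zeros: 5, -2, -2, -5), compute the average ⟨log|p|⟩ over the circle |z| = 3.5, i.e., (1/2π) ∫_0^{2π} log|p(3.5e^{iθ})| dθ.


Zeros: -5, -2, -2, 5; r = 3.5.
Inside |z| < r: -2, -2. Outside (|z| ≥ r): -5, 5.
p(0) = -100, so log|p(0)| = log(100) = 4.6052.
Apply Jensen: I(r) = log|p(0)| + Σ_k log(r/|z_k|), summed over zeros inside |z| < r.
  log(r/|z_k|) for z_k = -2: log(3.5/2) = 0.5596
  log(r/|z_k|) for z_k = -2: log(3.5/2) = 0.5596
  Outside zeros (-5, 5) contribute nothing to the Jensen sum.
Sum over inside zeros: 1.1192.
I(r) = log|p(0)| + (inside sum) = 4.6052 + 1.1192 = 5.7244.
Note: since some zeros are outside |z| ≤ r, the simplified n·log(r) form does NOT apply — only the inside zeros contribute.

I(r) ≈ 5.7244.


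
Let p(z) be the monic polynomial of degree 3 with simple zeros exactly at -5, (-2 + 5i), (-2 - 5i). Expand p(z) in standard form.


The polynomial is p(z) = ∏_{α ∈ S} (z − α), where S = {-5, (-2 + 5i), (-2 - 5i)}.
Expanding the product yields: p(z) = z^3 + 9·z^2 + 49·z + 145.
Note conjugate pairs combine to real quadratics: (z − (-2+5i))(z − (-2−5i)) = z² + 4z + 29.
The resulting polynomial has degree 3 and real coefficients as required.

p(z) = z^3 + 9·z^2 + 49·z + 145.


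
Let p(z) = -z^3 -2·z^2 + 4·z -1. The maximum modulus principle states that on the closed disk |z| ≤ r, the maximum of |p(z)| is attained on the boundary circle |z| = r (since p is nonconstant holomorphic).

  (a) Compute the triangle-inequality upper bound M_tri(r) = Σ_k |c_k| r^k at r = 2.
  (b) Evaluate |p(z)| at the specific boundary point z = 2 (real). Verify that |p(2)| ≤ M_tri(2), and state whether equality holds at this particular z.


Coefficients: c_0 = -1, c_1 = 4, c_2 = -2, c_3 = -1. Radius r = 2.
Part (a). Triangle bound: M_tri(r) = Σ_k |c_k| r^k
  = |-1|·2^0 + |4|·2^1 + |-2|·2^2 + |-1|·2^3
  = 1 + 8 + 8 + 8 = 25.
This bounds M(r) := max_{|z|=r} |p(z)| from above; equality holds iff all terms c_k z^k can be made to align in phase at a single z on |z|=r.
Part (b). At z = 2 (real, on the circle |z| = r):
  p(2) = (-1)·2^0 + (4)·2^1 + (-2)·2^2 + (-1)·2^3 = -9.
  |p(2)| = 9.
Check: |p(2)| = 9 ≤ 25 = M_tri(2). ✓ Equality does not hold at z = 2 (the coefficients have mixed signs, so the terms do not all align in phase there).

M_tri(2) = 25; |p(2)| = 9; equality at z=2: no.


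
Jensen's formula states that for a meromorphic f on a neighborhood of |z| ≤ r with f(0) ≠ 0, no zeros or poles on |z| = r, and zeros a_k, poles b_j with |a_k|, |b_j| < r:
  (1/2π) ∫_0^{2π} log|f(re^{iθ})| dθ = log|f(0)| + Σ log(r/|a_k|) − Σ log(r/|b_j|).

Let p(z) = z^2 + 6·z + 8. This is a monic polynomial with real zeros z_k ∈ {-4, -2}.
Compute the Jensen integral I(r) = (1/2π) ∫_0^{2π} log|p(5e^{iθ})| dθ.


Zeros: -4, -2; r = 5.
Inside |z| < r: -4, -2. Outside (|z| ≥ r): ∅.
p(0) = 8, so log|p(0)| = log(8) = 2.0794.
Apply Jensen: I(r) = log|p(0)| + Σ_k log(r/|z_k|), summed over zeros inside |z| < r.
  log(r/|z_k|) for z_k = -4: log(5/4) = 0.2231
  log(r/|z_k|) for z_k = -2: log(5/2) = 0.9163
Sum over inside zeros: 1.1394.
I(r) = log|p(0)| + (inside sum) = 2.0794 + 1.1394 = 3.2189.
Closed form (all zeros inside, monic): I(r) = n·log(r) = 2·log(5) = 3.2189. ✓

I(r) ≈ 3.2189.


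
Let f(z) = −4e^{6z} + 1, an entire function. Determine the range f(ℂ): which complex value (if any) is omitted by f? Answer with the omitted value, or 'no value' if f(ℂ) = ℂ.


Little Picard bounds the complement of f(ℂ) to at most one point.
e^{6z} is never zero on ℂ, so -4·e^{6z} takes every value in ℂ ∖ {0}. Adding 1 shifts the range to ℂ ∖ {1}. Thus f omits exactly the value 1.

Omitted value: 1.


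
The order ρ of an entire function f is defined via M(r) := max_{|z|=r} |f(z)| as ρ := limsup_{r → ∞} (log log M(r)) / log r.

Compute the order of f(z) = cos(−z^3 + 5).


Write cos(w) = (e^{iw} ± e^{−iw})/(2 or 2i), so |cos(w)| ≤ e^{|w|}. With w = −z^3 + 5, |w| ≤ 1r^3 + 5 on |z|=r, giving M(r) ≤ e^{1r^3 + 5} and ρ ≤ 3. For the lower bound, choose z on |z|=r with -1z^3 purely imaginary of modulus 1r^3; then |cos(−z^3 + 5)| grows like e^{1r^3}/2, so ρ ≥ 3. Hence ρ = 3.
Therefore ρ = 3.

Order ρ = 3.


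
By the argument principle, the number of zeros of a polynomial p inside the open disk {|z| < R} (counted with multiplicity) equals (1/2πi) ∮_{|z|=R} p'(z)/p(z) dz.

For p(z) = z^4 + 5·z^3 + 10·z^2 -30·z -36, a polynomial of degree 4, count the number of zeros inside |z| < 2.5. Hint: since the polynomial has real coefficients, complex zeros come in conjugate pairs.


The zeros of p are: (-3 + 3i), (-3 - 3i), 2, -1.
Their magnitudes are: 4.243, 4.243, 2, 1.
Zeros with |z| < R = 2.5: 2, -1.
Count = 2.
By the argument principle, (1/2πi) ∮_{|z|=R} p'(z)/p(z) dz equals exactly this count.

Number of zeros inside |z| < 2.5: 2.


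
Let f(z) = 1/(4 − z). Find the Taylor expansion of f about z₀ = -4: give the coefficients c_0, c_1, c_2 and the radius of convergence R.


Let w = z − z₀, so z = z₀ + w.
Then 4 − z = 4 − (z₀ + w) = (4 − z₀) − w = 8 − w.
f(z) = 1/(8 − w) = (1/(8)) · 1/(1 − w/(8)) = Σ_{n≥0} w^n / (8)^(n+1).
So c_n = 1/(8)^(n+1):
  c_0 = 1/(8)^1 = 1/8.
  c_1 = 1/(8)^2 = 1/64.
  c_2 = 1/(8)^3 = 1/512.
The series is valid for |w/d| < 1, i.e. |z − z₀| < |d|.
Radius of convergence: R = |4 − z₀| = |8| = 8 (distance from z₀ to the singularity z = 4).

c_0 = 1/8, c_1 = 1/64, c_2 = 1/512; R = 8.


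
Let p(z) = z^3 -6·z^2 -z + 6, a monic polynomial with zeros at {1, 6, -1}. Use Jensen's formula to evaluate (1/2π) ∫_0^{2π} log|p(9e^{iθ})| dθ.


Zeros: -1, 1, 6; r = 9.
Inside |z| < r: -1, 1, 6. Outside (|z| ≥ r): ∅.
p(0) = 6, so log|p(0)| = log(6) = 1.7918.
Apply Jensen: I(r) = log|p(0)| + Σ_k log(r/|z_k|), summed over zeros inside |z| < r.
  log(r/|z_k|) for z_k = 1: log(9/1) = 2.1972
  log(r/|z_k|) for z_k = 6: log(9/6) = 0.4055
  log(r/|z_k|) for z_k = -1: log(9/1) = 2.1972
Sum over inside zeros: 4.7999.
I(r) = log|p(0)| + (inside sum) = 1.7918 + 4.7999 = 6.5917.
Closed form (all zeros inside, monic): I(r) = n·log(r) = 3·log(9) = 6.5917. ✓

I(r) ≈ 6.5917.
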